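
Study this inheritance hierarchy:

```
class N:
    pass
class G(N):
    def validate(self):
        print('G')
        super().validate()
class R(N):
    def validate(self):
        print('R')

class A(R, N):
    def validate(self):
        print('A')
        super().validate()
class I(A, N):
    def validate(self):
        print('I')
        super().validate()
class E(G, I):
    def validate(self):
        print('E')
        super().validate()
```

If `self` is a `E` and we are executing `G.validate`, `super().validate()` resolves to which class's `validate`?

L[E] = E + merge(L[G], L[I], [G I])
  take G:  [G N object] + [I A R N object] + [G I]
  take I:  [N object] + [I A R N object] + [I]
  take A:  [N object] + [A R N object]
  take R:  [N object] + [R N object]
  take N:  [N object] + [N object]
  take object:  [object] + [object]
MRO: E G I A R N object
super() in G.validate on a E instance goes to the class after G in E's MRO: I.

I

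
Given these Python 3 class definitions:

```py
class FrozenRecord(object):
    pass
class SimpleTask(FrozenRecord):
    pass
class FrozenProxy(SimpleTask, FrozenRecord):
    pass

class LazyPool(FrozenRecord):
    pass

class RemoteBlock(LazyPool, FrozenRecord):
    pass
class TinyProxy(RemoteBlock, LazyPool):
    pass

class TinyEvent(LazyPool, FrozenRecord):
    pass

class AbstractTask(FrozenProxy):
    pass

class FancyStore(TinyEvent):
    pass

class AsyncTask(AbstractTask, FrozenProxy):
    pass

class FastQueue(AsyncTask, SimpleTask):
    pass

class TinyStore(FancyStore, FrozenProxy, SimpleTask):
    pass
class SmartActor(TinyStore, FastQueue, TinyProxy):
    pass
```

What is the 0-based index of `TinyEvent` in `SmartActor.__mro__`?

L[SmartActor] = SmartActor + merge(L[TinyStore], L[FastQueue], L[TinyProxy], [TinyStore FastQueue TinyProxy])
  take TinyStore:  [TinyStore FancyStore TinyEvent LazyPool FrozenProxy SimpleTask FrozenRecord object] + [FastQueue AsyncTask AbstractTask FrozenProxy SimpleTask FrozenRecord object] + [TinyProxy RemoteBlock LazyPool FrozenRecord object] + [TinyStore FastQueue TinyProxy]
  take FancyStore:  [FancyStore TinyEvent LazyPool FrozenProxy SimpleTask FrozenRecord object] + [FastQueue AsyncTask AbstractTask FrozenProxy SimpleTask FrozenRecord object] + [TinyProxy RemoteBlock LazyPool FrozenRecord object] + [FastQueue TinyProxy]
  take TinyEvent:  [TinyEvent LazyPool FrozenProxy SimpleTask FrozenRecord object] + [FastQueue AsyncTask AbstractTask FrozenProxy SimpleTask FrozenRecord object] + [TinyProxy RemoteBlock LazyPool FrozenRecord object] + [FastQueue TinyProxy]
  take FastQueue:  [LazyPool FrozenProxy SimpleTask FrozenRecord object] + [FastQueue AsyncTask AbstractTask FrozenProxy SimpleTask FrozenRecord object] + [TinyProxy RemoteBlock LazyPool FrozenRecord object] + [FastQueue TinyProxy]
  take AsyncTask:  [LazyPool FrozenProxy SimpleTask FrozenRecord object] + [AsyncTask AbstractTask FrozenProxy SimpleTask FrozenRecord object] + [TinyProxy RemoteBlock LazyPool FrozenRecord object] + [TinyProxy]
  take AbstractTask:  [LazyPool FrozenProxy SimpleTask FrozenRecord object] + [AbstractTask FrozenProxy SimpleTask FrozenRecord object] + [TinyProxy RemoteBlock LazyPool FrozenRecord object] + [TinyProxy]
  take TinyProxy:  [LazyPool FrozenProxy SimpleTask FrozenRecord object] + [FrozenProxy SimpleTask FrozenRecord object] + [TinyProxy RemoteBlock LazyPool FrozenRecord object] + [TinyProxy]
  take RemoteBlock:  [LazyPool FrozenProxy SimpleTask FrozenRecord object] + [FrozenProxy SimpleTask FrozenRecord object] + [RemoteBlock LazyPool FrozenRecord object]
  take LazyPool:  [LazyPool FrozenProxy SimpleTask FrozenRecord object] + [FrozenProxy SimpleTask FrozenRecord object] + [LazyPool FrozenRecord object]
  take FrozenProxy:  [FrozenProxy SimpleTask FrozenRecord object] + [FrozenProxy SimpleTask FrozenRecord object] + [FrozenRecord object]
  take SimpleTask:  [SimpleTask FrozenRecord object] + [SimpleTask FrozenRecord object] + [FrozenRecord object]
  take FrozenRecord:  [FrozenRecord object] + [FrozenRecord object] + [FrozenRecord object]
  take object:  [object] + [object] + [object]
MRO: SmartActor TinyStore FancyStore TinyEvent FastQueue AsyncTask AbstractTask TinyProxy RemoteBlock LazyPool FrozenProxy SimpleTask FrozenRecord object
TinyEvent sits at index 3.

3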